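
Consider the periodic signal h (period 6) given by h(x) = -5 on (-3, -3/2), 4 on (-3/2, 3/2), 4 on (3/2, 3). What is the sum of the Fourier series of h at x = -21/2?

x = -21/2 differs from x = 3/2 by -2 full period(s), and the series is 6-periodic.
h is continuous at x = 3/2 with value 4, so the series converges to 4 there.

4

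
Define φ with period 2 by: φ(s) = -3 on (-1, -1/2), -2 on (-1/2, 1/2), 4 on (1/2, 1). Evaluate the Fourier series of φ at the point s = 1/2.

At s = 1/2 the one-sided limits are φ(1/2^-) = -2 and φ(1/2^+) = 4.
By Dirichlet's theorem the series converges to their average, [(-2) + (4)]/2 = 1.

1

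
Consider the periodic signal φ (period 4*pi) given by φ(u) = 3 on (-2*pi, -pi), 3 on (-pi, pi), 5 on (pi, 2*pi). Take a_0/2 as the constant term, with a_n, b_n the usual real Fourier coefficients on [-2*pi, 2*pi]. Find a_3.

a_3 = (1/(2*pi)) ∫_{-2*pi}^{2*pi} φ(u) cos(3*u/2) du.
Split the integral at the breakpoints.
Directly, an antiderivative of (3) cos(3*u/2) is 2*sin(3*u/2); evaluating from -2*pi to -pi: ∫_{-2*pi}^{-pi} (3) cos(3*u/2) du = (2) - (0) = 2.
Directly, an antiderivative of (3) cos(3*u/2) is 2*sin(3*u/2); evaluating from -pi to pi: ∫_{-pi}^{pi} (3) cos(3*u/2) du = (-2) - (2) = -4.
Directly, an antiderivative of (5) cos(3*u/2) is 10*sin(3*u/2)/3; evaluating from pi to 2*pi: ∫_{pi}^{2*pi} (5) cos(3*u/2) du = (0) - (-10/3) = 10/3.
Summing the pieces and multiplying by (1/(2*pi)) gives a_3 = 2/(3*pi).

2/(3*pi)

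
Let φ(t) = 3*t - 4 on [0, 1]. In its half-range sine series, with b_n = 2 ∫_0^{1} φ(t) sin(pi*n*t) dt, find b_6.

b_6 = 2 ∫_0^{1} (3*t - 4) sin(6*pi*t) dt.
Integrating by parts (boundary term plus one more integral), an antiderivative of (3*t - 4) sin(6*pi*t) is -t*cos(6*pi*t)/(2*pi) + sin(6*pi*t)/(12*pi**2) + 2*cos(6*pi*t)/(3*pi); evaluating from 0 to 1: ∫_{0}^{1} (3*t - 4) sin(6*pi*t) dt = (1/(6*pi)) - (2/(3*pi)) = -1/(2*pi).
Hence b_6 = 2·(-1/(2*pi)) = -1/pi.

-1/pi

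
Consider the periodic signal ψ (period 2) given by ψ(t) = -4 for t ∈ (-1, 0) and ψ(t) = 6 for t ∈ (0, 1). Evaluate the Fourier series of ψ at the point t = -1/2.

-4

ψ is continuous at t = -1/2 with value -4, so the series converges to -4 there.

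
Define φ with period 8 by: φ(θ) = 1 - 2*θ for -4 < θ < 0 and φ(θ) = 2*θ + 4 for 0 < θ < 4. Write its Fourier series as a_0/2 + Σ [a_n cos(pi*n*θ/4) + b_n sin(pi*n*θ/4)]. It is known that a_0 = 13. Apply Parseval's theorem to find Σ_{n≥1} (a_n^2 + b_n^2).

Parseval: a_0^2/2 + Σ_{n≥1} (a_n^2+b_n^2) = 1/4 ∫_{-4}^{4} φ(θ)^2 dθ = 299/3.
Subtract a_0^2/2 = 169/2: Σ (a_n^2+b_n^2) = 91/6.

91/6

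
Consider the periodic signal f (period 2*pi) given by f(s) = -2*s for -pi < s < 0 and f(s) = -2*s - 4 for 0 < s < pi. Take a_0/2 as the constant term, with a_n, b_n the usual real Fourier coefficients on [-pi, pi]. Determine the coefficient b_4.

b_4 = 1/pi ∫_{-pi}^{pi} f(s) sin(4*s) ds.
Split the integral at the breakpoints.
Integrating by parts (boundary term plus one more integral), an antiderivative of (-2*s) sin(4*s) is s*cos(4*s)/2 - sin(4*s)/8; evaluating from -pi to 0: ∫_{-pi}^{0} (-2*s) sin(4*s) ds = (0) - (-pi/2) = pi/2.
Integrating by parts (boundary term plus one more integral), an antiderivative of (-2*s - 4) sin(4*s) is s*cos(4*s)/2 - sin(4*s)/8 + cos(4*s); evaluating from 0 to pi: ∫_{0}^{pi} (-2*s - 4) sin(4*s) ds = (1 + pi/2) - (1) = pi/2.
Summing the pieces and multiplying by (1/pi) gives b_4 = 1.

1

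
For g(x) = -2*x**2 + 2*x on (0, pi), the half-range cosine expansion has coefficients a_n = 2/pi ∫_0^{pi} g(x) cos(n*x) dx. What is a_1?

8 - 8/pi

a_1 = 2/pi ∫_0^{pi} (-2*x**2 + 2*x) cos(x) dx.
Integrating by parts twice (tabular method), an antiderivative of (-2*x**2 + 2*x) cos(x) is -2*x**2*sin(x) + 2*x*sin(x) - 4*x*cos(x) + 4*sin(x) + 2*cos(x); evaluating from 0 to pi: ∫_{0}^{pi} (-2*x**2 + 2*x) cos(x) dx = (-2 + 4*pi) - (2) = -4 + 4*pi.
Hence a_1 = (2/pi)·(-4 + 4*pi) = 8 - 8/pi.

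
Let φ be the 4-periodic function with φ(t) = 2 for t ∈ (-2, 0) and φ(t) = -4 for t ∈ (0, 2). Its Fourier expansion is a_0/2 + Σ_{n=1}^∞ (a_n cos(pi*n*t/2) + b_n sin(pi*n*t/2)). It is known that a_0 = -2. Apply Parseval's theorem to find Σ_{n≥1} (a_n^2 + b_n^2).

18

Parseval: a_0^2/2 + Σ_{n≥1} (a_n^2+b_n^2) = 1/2 ∫_{-2}^{2} φ(t)^2 dt = 20.
Subtract a_0^2/2 = 2: Σ (a_n^2+b_n^2) = 18.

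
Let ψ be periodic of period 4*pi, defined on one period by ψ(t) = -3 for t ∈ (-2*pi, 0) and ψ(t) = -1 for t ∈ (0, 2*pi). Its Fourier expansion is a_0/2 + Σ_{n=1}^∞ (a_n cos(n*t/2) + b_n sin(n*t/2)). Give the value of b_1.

4/pi

b_1 = (1/(2*pi)) ∫_{-2*pi}^{2*pi} ψ(t) sin(t/2) dt.
Split the integral at the breakpoints.
Directly, an antiderivative of (-3) sin(t/2) is 6*cos(t/2); evaluating from -2*pi to 0: ∫_{-2*pi}^{0} (-3) sin(t/2) dt = (6) - (-6) = 12.
Directly, an antiderivative of (-1) sin(t/2) is 2*cos(t/2); evaluating from 0 to 2*pi: ∫_{0}^{2*pi} (-1) sin(t/2) dt = (-2) - (2) = -4.
Summing the pieces and multiplying by (1/(2*pi)) gives b_1 = 4/pi.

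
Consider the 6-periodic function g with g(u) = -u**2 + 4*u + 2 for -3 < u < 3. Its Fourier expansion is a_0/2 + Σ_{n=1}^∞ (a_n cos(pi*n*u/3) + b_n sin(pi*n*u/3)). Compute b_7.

24/(7*pi)

b_7 = 1/3 ∫_{-3}^{3} g(u) sin(7*pi*u/3) du.
Integrating by parts twice (tabular method), an antiderivative of (-u**2 + 4*u + 2) sin(7*pi*u/3) is 3*u**2*cos(7*pi*u/3)/(7*pi) - 18*u*sin(7*pi*u/3)/(49*pi**2) - 12*u*cos(7*pi*u/3)/(7*pi) + 36*sin(7*pi*u/3)/(49*pi**2) - 6*cos(7*pi*u/3)/(7*pi) - 54*cos(7*pi*u/3)/(343*pi**3); evaluating from -3 to 3: ∫_{-3}^{3} (-u**2 + 4*u + 2) sin(7*pi*u/3) du = (3*(18 + 245*pi**2)/(343*pi**3)) - (3*(18 - 931*pi**2)/(343*pi**3)) = 72/(7*pi).
Hence b_7 = (1/3)·(72/(7*pi)) = 24/(7*pi).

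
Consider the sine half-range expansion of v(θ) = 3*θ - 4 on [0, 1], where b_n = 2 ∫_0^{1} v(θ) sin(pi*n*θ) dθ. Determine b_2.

-3/pi

b_2 = 2 ∫_0^{1} (3*θ - 4) sin(2*pi*θ) dθ.
Integrating by parts (boundary term plus one more integral), an antiderivative of (3*θ - 4) sin(2*pi*θ) is -3*θ*cos(2*pi*θ)/(2*pi) + 3*sin(2*pi*θ)/(4*pi**2) + 2*cos(2*pi*θ)/pi; evaluating from 0 to 1: ∫_{0}^{1} (3*θ - 4) sin(2*pi*θ) dθ = (1/(2*pi)) - (2/pi) = -3/(2*pi).
Hence b_2 = 2·(-3/(2*pi)) = -3/pi.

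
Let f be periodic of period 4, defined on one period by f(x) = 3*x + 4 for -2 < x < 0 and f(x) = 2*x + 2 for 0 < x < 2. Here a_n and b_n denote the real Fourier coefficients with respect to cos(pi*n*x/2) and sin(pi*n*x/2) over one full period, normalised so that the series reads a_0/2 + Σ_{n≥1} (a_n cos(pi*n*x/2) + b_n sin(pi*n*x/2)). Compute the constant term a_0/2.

5/2

a_0 = 1/2 ∫_{-2}^{2} f(x) dx = 1/2 · (10) = 5.
So the constant term a_0/2 = 5/2.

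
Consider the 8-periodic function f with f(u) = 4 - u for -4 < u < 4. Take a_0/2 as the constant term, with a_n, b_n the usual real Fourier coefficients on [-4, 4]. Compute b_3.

-8/(3*pi)

b_3 = 1/4 ∫_{-4}^{4} f(u) sin(3*pi*u/4) du.
Integrating by parts (boundary term plus one more integral), an antiderivative of (4 - u) sin(3*pi*u/4) is 4*u*cos(3*pi*u/4)/(3*pi) - 16*sin(3*pi*u/4)/(9*pi**2) - 16*cos(3*pi*u/4)/(3*pi); evaluating from -4 to 4: ∫_{-4}^{4} (4 - u) sin(3*pi*u/4) du = (0) - (32/(3*pi)) = -32/(3*pi).
Hence b_3 = (1/4)·(-32/(3*pi)) = -8/(3*pi).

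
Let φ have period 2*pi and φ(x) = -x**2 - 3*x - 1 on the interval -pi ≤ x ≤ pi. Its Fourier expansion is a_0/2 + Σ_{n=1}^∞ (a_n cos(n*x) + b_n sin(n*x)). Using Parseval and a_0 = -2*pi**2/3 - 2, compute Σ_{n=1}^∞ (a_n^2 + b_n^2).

pi**2*(8*pi**2/45 + 6)

Parseval: a_0^2/2 + Σ_{n≥1} (a_n^2+b_n^2) = 1/pi ∫_{-pi}^{pi} φ(x)^2 dx = 2 + 2*pi**4/5 + 22*pi**2/3.
Subtract a_0^2/2 = 2*(3 + pi**2)**2/9: Σ (a_n^2+b_n^2) = pi**2*(8*pi**2/45 + 6).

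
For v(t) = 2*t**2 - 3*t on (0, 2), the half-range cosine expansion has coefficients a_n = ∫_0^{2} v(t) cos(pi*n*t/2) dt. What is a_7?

a_7 = ∫_0^{2} (2*t**2 - 3*t) cos(7*pi*t/2) dt.
Integrating by parts twice (tabular method), an antiderivative of (2*t**2 - 3*t) cos(7*pi*t/2) is 4*t**2*sin(7*pi*t/2)/(7*pi) - 6*t*sin(7*pi*t/2)/(7*pi) + 16*t*cos(7*pi*t/2)/(49*pi**2) - 32*sin(7*pi*t/2)/(343*pi**3) - 12*cos(7*pi*t/2)/(49*pi**2); evaluating from 0 to 2: ∫_{0}^{2} (2*t**2 - 3*t) cos(7*pi*t/2) dt = (-20/(49*pi**2)) - (-12/(49*pi**2)) = -8/(49*pi**2).
Hence a_7 = -8/(49*pi**2).

-8/(49*pi**2)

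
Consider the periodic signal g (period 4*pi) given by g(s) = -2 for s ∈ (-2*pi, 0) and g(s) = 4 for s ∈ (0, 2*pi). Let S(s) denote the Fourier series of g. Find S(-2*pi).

1

At s = -2*pi the one-sided limits are g(-2*pi^-) = 4 and g(-2*pi^+) = -2.
By Dirichlet's theorem the series converges to their average, [(4) + (-2)]/2 = 1.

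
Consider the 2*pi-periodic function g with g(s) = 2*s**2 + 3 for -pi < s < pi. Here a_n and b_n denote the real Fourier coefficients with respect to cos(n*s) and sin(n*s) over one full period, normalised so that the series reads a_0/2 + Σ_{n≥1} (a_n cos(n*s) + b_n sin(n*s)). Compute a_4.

1/2

a_4 = 1/pi ∫_{-pi}^{pi} g(s) cos(4*s) ds.
g is even and cos(4*s) is even, so the integrand is even and a_4 = 2/pi ∫_0^{pi} g(s) cos(4*s) ds.
Integrating by parts twice (tabular method), an antiderivative of (2*s**2 + 3) cos(4*s) is s**2*sin(4*s)/2 + s*cos(4*s)/4 + 11*sin(4*s)/16; evaluating from 0 to pi: ∫_{0}^{pi} (2*s**2 + 3) cos(4*s) ds = (pi/4) - (0) = pi/4.
Hence a_4 = (2/pi)·(pi/4) = 1/2.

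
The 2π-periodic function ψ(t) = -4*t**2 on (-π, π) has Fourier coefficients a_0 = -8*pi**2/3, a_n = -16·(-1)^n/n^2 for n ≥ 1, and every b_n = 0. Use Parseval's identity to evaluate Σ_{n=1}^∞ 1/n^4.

pi**4/90

Parseval: a_0^2/2 + Σ a_n^2 = (1/π) ∫_{-π}^{π} ψ(t)^2 dt = 32*pi**4/5.
Subtract a_0^2/2 = 32*pi**4/9: Σ a_n^2 = 128*pi**4/45.
Since a_n^2 = 256/n^4, Σ 1/n^4 = pi**4/90.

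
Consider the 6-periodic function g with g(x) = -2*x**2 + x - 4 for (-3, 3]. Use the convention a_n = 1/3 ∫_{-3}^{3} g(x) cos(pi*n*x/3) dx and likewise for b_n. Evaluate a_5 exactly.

72/(25*pi**2)

a_5 = 1/3 ∫_{-3}^{3} g(x) cos(5*pi*x/3) dx.
Integrating by parts twice (tabular method), an antiderivative of (-2*x**2 + x - 4) cos(5*pi*x/3) is -6*x**2*sin(5*pi*x/3)/(5*pi) + 3*x*sin(5*pi*x/3)/(5*pi) - 36*x*cos(5*pi*x/3)/(25*pi**2) - 12*sin(5*pi*x/3)/(5*pi) + 108*sin(5*pi*x/3)/(125*pi**3) + 9*cos(5*pi*x/3)/(25*pi**2); evaluating from -3 to 3: ∫_{-3}^{3} (-2*x**2 + x - 4) cos(5*pi*x/3) dx = (99/(25*pi**2)) - (-117/(25*pi**2)) = 216/(25*pi**2).
Hence a_5 = (1/3)·(216/(25*pi**2)) = 72/(25*pi**2).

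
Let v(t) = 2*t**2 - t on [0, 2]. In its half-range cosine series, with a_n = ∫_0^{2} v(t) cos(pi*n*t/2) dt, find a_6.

8/(9*pi**2)

a_6 = ∫_0^{2} (2*t**2 - t) cos(3*pi*t) dt.
Integrating by parts twice (tabular method), an antiderivative of (2*t**2 - t) cos(3*pi*t) is 2*t**2*sin(3*pi*t)/(3*pi) - t*sin(3*pi*t)/(3*pi) + 4*t*cos(3*pi*t)/(9*pi**2) - 4*sin(3*pi*t)/(27*pi**3) - cos(3*pi*t)/(9*pi**2); evaluating from 0 to 2: ∫_{0}^{2} (2*t**2 - t) cos(3*pi*t) dt = (7/(9*pi**2)) - (-1/(9*pi**2)) = 8/(9*pi**2).
Hence a_6 = 8/(9*pi**2).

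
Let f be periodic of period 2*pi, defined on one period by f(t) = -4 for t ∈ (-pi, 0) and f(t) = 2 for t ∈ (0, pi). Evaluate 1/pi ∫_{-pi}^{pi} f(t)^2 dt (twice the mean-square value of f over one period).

20

1/pi ∫_{-pi}^{pi} f(t)^2 dt = 1/pi · (20*pi) = 20.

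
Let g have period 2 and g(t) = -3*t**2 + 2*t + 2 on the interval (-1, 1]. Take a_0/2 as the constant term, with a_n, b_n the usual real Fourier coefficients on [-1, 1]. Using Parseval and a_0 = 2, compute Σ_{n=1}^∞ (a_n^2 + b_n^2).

Parseval: a_0^2/2 + Σ_{n≥1} (a_n^2+b_n^2) = ∫_{-1}^{1} g(t)^2 dt = 94/15.
Subtract a_0^2/2 = 2: Σ (a_n^2+b_n^2) = 64/15.

64/15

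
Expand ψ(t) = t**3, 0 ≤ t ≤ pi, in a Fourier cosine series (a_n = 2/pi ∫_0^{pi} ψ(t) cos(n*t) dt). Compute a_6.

a_6 = 2/pi ∫_0^{pi} (t**3) cos(6*t) dt.
Integrating by parts three times (tabular method), an antiderivative of (t**3) cos(6*t) is t**3*sin(6*t)/6 + t**2*cos(6*t)/12 - t*sin(6*t)/36 - cos(6*t)/216; evaluating from 0 to pi: ∫_{0}^{pi} (t**3) cos(6*t) dt = (-1/216 + pi**2/12) - (-1/216) = pi**2/12.
Hence a_6 = (2/pi)·(pi**2/12) = pi/6.

pi/6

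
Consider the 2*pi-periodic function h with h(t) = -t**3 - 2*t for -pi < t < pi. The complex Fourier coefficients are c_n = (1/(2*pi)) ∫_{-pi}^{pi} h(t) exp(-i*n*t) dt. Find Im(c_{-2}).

Since h is real-valued, Im(c_{-2}) = -(1/(2*pi)) ∫_{-pi}^{pi} h(t) sin(-2*t) dt = b_{2}/2.
h is odd and sin(-2*t) is odd, so the integrand is even: ∫_{-pi}^{pi} h(t) sin(-2*t) dt = 2∫_0^{pi} h(t) sin(-2*t) dt.
Integrating by parts three times (tabular method), an antiderivative of (-t**3 - 2*t) sin(-2*t) is -t**3*cos(2*t)/2 + 3*t**2*sin(2*t)/4 - t*cos(2*t)/4 + sin(2*t)/8; evaluating from 0 to pi: ∫_{0}^{pi} (-t**3 - 2*t) sin(-2*t) dt = (-pi**3/2 - pi/4) - (0) = -pi**3/2 - pi/4.
So ∫_{-pi}^{pi} h(t) sin(-2*t) dt = -pi**3 - pi/2.
Hence Im(c_{-2}) = (-1/(2*pi))·(-pi**3 - pi/2) = 1/4 + pi**2/2.

1/4 + pi**2/2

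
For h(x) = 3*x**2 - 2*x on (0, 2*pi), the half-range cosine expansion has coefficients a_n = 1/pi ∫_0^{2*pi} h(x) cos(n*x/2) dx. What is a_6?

4/3

a_6 = 1/pi ∫_0^{2*pi} (3*x**2 - 2*x) cos(3*x) dx.
Integrating by parts twice (tabular method), an antiderivative of (3*x**2 - 2*x) cos(3*x) is x**2*sin(3*x) - 2*x*sin(3*x)/3 + 2*x*cos(3*x)/3 - 2*sin(3*x)/9 - 2*cos(3*x)/9; evaluating from 0 to 2*pi: ∫_{0}^{2*pi} (3*x**2 - 2*x) cos(3*x) dx = (-2/9 + 4*pi/3) - (-2/9) = 4*pi/3.
Hence a_6 = (1/pi)·(4*pi/3) = 4/3.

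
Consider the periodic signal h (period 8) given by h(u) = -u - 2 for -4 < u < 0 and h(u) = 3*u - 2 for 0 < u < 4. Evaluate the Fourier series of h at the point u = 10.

4

u = 10 differs from u = 2 by 1 full period(s), and the series is 8-periodic.
h is continuous at u = 2 with value 4, so the series converges to 4 there.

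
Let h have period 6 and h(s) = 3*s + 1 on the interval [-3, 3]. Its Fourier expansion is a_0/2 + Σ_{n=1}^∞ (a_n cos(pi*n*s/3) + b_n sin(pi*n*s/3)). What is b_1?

18/pi

b_1 = 1/3 ∫_{-3}^{3} h(s) sin(pi*s/3) ds.
Integrating by parts (boundary term plus one more integral), an antiderivative of (3*s + 1) sin(pi*s/3) is -9*s*cos(pi*s/3)/pi + 27*sin(pi*s/3)/pi**2 - 3*cos(pi*s/3)/pi; evaluating from -3 to 3: ∫_{-3}^{3} (3*s + 1) sin(pi*s/3) ds = (30/pi) - (-24/pi) = 54/pi.
Hence b_1 = (1/3)·(54/pi) = 18/pi.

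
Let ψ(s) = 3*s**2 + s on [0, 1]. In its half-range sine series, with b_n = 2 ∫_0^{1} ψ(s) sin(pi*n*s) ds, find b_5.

b_5 = 2 ∫_0^{1} (3*s**2 + s) sin(5*pi*s) ds.
Integrating by parts twice (tabular method), an antiderivative of (3*s**2 + s) sin(5*pi*s) is -3*s**2*cos(5*pi*s)/(5*pi) + 6*s*sin(5*pi*s)/(25*pi**2) - s*cos(5*pi*s)/(5*pi) + sin(5*pi*s)/(25*pi**2) + 6*cos(5*pi*s)/(125*pi**3); evaluating from 0 to 1: ∫_{0}^{1} (3*s**2 + s) sin(5*pi*s) ds = (2*(-3 + 50*pi**2)/(125*pi**3)) - (6/(125*pi**3)) = 4*(-3 + 25*pi**2)/(125*pi**3).
Hence b_5 = 2·(4*(-3 + 25*pi**2)/(125*pi**3)) = 8*(-3 + 25*pi**2)/(125*pi**3).

8*(-3 + 25*pi**2)/(125*pi**3)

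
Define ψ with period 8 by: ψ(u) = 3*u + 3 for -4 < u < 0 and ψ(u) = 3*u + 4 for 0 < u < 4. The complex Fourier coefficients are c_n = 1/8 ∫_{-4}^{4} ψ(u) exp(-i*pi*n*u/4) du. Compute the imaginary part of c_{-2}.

Since ψ is real-valued, Im(c_{-2}) = -1/8 ∫_{-4}^{4} ψ(u) sin(-pi*u/2) du = b_{2}/2.
Split the integral at the breakpoints.
Integrating by parts (boundary term plus one more integral), an antiderivative of (3*u + 3) sin(-pi*u/2) is 6*u*cos(pi*u/2)/pi - 12*sin(pi*u/2)/pi**2 + 6*cos(pi*u/2)/pi; evaluating from -4 to 0: ∫_{-4}^{0} (3*u + 3) sin(-pi*u/2) du = (6/pi) - (-18/pi) = 24/pi.
Integrating by parts (boundary term plus one more integral), an antiderivative of (3*u + 4) sin(-pi*u/2) is 6*u*cos(pi*u/2)/pi - 12*sin(pi*u/2)/pi**2 + 8*cos(pi*u/2)/pi; evaluating from 0 to 4: ∫_{0}^{4} (3*u + 4) sin(-pi*u/2) du = (32/pi) - (8/pi) = 24/pi.
So ∫_{-4}^{4} ψ(u) sin(-pi*u/2) du = 48/pi.
Hence Im(c_{-2}) = (-1/8)·(48/pi) = -6/pi.

-6/pi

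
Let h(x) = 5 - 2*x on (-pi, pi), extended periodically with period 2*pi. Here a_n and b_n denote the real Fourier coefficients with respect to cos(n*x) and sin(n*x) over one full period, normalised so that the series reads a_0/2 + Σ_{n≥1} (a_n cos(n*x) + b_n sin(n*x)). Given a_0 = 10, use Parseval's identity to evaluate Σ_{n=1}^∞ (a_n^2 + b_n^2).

8*pi**2/3

Parseval: a_0^2/2 + Σ_{n≥1} (a_n^2+b_n^2) = 1/pi ∫_{-pi}^{pi} h(x)^2 dx = 8*pi**2/3 + 50.
Subtract a_0^2/2 = 50: Σ (a_n^2+b_n^2) = 8*pi**2/3.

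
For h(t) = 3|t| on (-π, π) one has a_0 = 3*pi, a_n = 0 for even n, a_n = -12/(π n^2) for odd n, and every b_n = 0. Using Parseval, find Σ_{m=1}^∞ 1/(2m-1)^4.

Parseval: a_0^2/2 + Σ a_n^2 = (1/π) ∫_{-π}^{π} h(t)^2 dt = 6*pi**2.
Subtract a_0^2/2 = 9*pi**2/2: Σ a_n^2 = 3*pi**2/2.
Only odd n contribute, with a_n^2 = 144/(π^2 n^4), so Σ_{m≥1} 1/(2m-1)^4 = π^2·(3*pi**2/2)/144 = pi**4/96.

pi**4/96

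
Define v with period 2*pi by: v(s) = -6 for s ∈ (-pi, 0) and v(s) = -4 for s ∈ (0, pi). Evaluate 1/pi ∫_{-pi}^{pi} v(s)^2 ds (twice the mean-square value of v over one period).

1/pi ∫_{-pi}^{pi} v(s)^2 ds = 1/pi · (52*pi) = 52.

52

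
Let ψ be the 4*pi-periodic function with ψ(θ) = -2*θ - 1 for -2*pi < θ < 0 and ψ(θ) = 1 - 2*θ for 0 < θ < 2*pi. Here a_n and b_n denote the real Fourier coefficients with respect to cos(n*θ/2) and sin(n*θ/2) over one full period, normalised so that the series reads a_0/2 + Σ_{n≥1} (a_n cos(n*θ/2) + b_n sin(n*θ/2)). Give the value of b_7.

4*(1 - 2*pi)/(7*pi)

b_7 = (1/(2*pi)) ∫_{-2*pi}^{2*pi} ψ(θ) sin(7*θ/2) dθ.
ψ is odd and sin(7*θ/2) is odd, so the integrand is even and b_7 = 1/pi ∫_0^{2*pi} ψ(θ) sin(7*θ/2) dθ.
Integrating by parts (boundary term plus one more integral), an antiderivative of (1 - 2*θ) sin(7*θ/2) is 4*θ*cos(7*θ/2)/7 - 8*sin(7*θ/2)/49 - 2*cos(7*θ/2)/7; evaluating from 0 to 2*pi: ∫_{0}^{2*pi} (1 - 2*θ) sin(7*θ/2) dθ = (2/7 - 8*pi/7) - (-2/7) = 4/7 - 8*pi/7.
Hence b_7 = (1/pi)·(4/7 - 8*pi/7) = 4*(1 - 2*pi)/(7*pi).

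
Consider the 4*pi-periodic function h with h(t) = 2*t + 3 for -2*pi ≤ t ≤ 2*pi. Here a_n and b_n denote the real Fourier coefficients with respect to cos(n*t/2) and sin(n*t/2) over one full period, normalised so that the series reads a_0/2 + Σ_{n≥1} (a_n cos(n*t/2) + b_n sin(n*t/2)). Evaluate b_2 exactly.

b_2 = (1/(2*pi)) ∫_{-2*pi}^{2*pi} h(t) sin(t) dt.
Integrating by parts (boundary term plus one more integral), an antiderivative of (2*t + 3) sin(t) is -2*t*cos(t) + 2*sin(t) - 3*cos(t); evaluating from -2*pi to 2*pi: ∫_{-2*pi}^{2*pi} (2*t + 3) sin(t) dt = (-4*pi - 3) - (-3 + 4*pi) = -8*pi.
Hence b_2 = (1/(2*pi))·(-8*pi) = -4.

-4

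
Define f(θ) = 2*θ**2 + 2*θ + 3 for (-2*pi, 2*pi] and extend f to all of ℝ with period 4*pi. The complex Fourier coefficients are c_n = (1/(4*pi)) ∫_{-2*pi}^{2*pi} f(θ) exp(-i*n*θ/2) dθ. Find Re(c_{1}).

-16

Since f is real-valued, Re(c_{1}) = (1/(4*pi)) ∫_{-2*pi}^{2*pi} f(θ) cos(θ/2) dθ = a_{1}/2.
Integrating by parts twice (tabular method), an antiderivative of (2*θ**2 + 2*θ + 3) cos(θ/2) is 4*θ**2*sin(θ/2) + 4*θ*sin(θ/2) + 16*θ*cos(θ/2) - 26*sin(θ/2) + 8*cos(θ/2); evaluating from -2*pi to 2*pi: ∫_{-2*pi}^{2*pi} (2*θ**2 + 2*θ + 3) cos(θ/2) dθ = (-32*pi - 8) - (-8 + 32*pi) = -64*pi.
Hence Re(c_{1}) = (1/(4*pi))·(-64*pi) = -16.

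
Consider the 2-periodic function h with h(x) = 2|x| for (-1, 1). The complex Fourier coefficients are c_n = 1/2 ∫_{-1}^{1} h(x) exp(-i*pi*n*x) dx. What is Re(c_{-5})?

Since h is real-valued, Re(c_{-5}) = 1/2 ∫_{-1}^{1} h(x) cos(-5*pi*x) dx = a_{5}/2.
h is even and cos(-5*pi*x) is even, so the integrand is even: ∫_{-1}^{1} h(x) cos(-5*pi*x) dx = 2∫_0^{1} h(x) cos(-5*pi*x) dx.
Integrating by parts (boundary term plus one more integral), an antiderivative of (2*x) cos(-5*pi*x) is 2*x*sin(5*pi*x)/(5*pi) + 2*cos(5*pi*x)/(25*pi**2); evaluating from 0 to 1: ∫_{0}^{1} (2*x) cos(-5*pi*x) dx = (-2/(25*pi**2)) - (2/(25*pi**2)) = -4/(25*pi**2).
So ∫_{-1}^{1} h(x) cos(-5*pi*x) dx = -8/(25*pi**2).
Hence Re(c_{-5}) = (1/2)·(-8/(25*pi**2)) = -4/(25*pi**2).

-4/(25*pi**2)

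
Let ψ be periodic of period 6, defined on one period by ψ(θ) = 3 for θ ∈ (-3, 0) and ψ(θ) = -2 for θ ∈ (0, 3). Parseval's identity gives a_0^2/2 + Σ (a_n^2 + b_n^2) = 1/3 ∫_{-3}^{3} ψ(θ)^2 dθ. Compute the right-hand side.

1/3 ∫_{-3}^{3} ψ(θ)^2 dθ = 1/3 · (39) = 13.

13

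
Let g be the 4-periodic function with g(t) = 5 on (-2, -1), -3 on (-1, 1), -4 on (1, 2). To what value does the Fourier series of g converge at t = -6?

1/2

t = -6 differs from t = -2 by -1 full period(s), and the series is 4-periodic.
At t = -2 the one-sided limits are g(-2^-) = -4 and g(-2^+) = 5.
By Dirichlet's theorem the series converges to their average, [(-4) + (5)]/2 = 1/2.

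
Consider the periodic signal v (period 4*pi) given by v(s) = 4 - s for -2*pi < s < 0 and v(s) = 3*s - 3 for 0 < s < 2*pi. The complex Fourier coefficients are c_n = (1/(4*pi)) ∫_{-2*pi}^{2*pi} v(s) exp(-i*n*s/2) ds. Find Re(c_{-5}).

Since v is real-valued, Re(c_{-5}) = (1/(4*pi)) ∫_{-2*pi}^{2*pi} v(s) cos(-5*s/2) ds = a_{5}/2.
Split the integral at the breakpoints.
Integrating by parts (boundary term plus one more integral), an antiderivative of (4 - s) cos(-5*s/2) is -2*s*sin(5*s/2)/5 + 8*sin(5*s/2)/5 - 4*cos(5*s/2)/25; evaluating from -2*pi to 0: ∫_{-2*pi}^{0} (4 - s) cos(-5*s/2) ds = (-4/25) - (4/25) = -8/25.
Integrating by parts (boundary term plus one more integral), an antiderivative of (3*s - 3) cos(-5*s/2) is 6*s*sin(5*s/2)/5 - 6*sin(5*s/2)/5 + 12*cos(5*s/2)/25; evaluating from 0 to 2*pi: ∫_{0}^{2*pi} (3*s - 3) cos(-5*s/2) ds = (-12/25) - (12/25) = -24/25.
So ∫_{-2*pi}^{2*pi} v(s) cos(-5*s/2) ds = -32/25.
Hence Re(c_{-5}) = (1/(4*pi))·(-32/25) = -8/(25*pi).

-8/(25*pi)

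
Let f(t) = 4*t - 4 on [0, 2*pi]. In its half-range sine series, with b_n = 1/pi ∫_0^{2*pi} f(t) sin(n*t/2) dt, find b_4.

-4

b_4 = 1/pi ∫_0^{2*pi} (4*t - 4) sin(2*t) dt.
Integrating by parts (boundary term plus one more integral), an antiderivative of (4*t - 4) sin(2*t) is -2*t*cos(2*t) + sin(2*t) + 2*cos(2*t); evaluating from 0 to 2*pi: ∫_{0}^{2*pi} (4*t - 4) sin(2*t) dt = (2 - 4*pi) - (2) = -4*pi.
Hence b_4 = (1/pi)·(-4*pi) = -4.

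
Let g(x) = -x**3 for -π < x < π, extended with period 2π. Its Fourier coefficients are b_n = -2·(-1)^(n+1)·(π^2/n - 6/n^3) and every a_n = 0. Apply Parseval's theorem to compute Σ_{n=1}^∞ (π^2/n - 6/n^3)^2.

Parseval: Σ b_n^2 = (1/π) ∫_{-π}^{π} g(x)^2 dx = 2*pi**6/7.
b_n^2 = 4·(π^2/n - 6/n^3)^2, so the sum equals (2*pi**6/7)/4 = pi**6/14.

pi**6/14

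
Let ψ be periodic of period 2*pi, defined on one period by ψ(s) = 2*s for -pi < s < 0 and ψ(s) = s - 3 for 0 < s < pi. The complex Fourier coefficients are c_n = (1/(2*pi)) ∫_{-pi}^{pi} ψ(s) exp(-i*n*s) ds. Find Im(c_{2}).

3/4

Since ψ is real-valued, Im(c_{2}) = -(1/(2*pi)) ∫_{-pi}^{pi} ψ(s) sin(2*s) ds = -b_{2}/2.
Split the integral at the breakpoints.
Integrating by parts (boundary term plus one more integral), an antiderivative of (2*s) sin(2*s) is -s*cos(2*s) + sin(2*s)/2; evaluating from -pi to 0: ∫_{-pi}^{0} (2*s) sin(2*s) ds = (0) - (pi) = -pi.
Integrating by parts (boundary term plus one more integral), an antiderivative of (s - 3) sin(2*s) is -s*cos(2*s)/2 + sin(2*s)/4 + 3*cos(2*s)/2; evaluating from 0 to pi: ∫_{0}^{pi} (s - 3) sin(2*s) ds = (3/2 - pi/2) - (3/2) = -pi/2.
So ∫_{-pi}^{pi} ψ(s) sin(2*s) ds = -3*pi/2.
Hence Im(c_{2}) = (-1/(2*pi))·(-3*pi/2) = 3/4.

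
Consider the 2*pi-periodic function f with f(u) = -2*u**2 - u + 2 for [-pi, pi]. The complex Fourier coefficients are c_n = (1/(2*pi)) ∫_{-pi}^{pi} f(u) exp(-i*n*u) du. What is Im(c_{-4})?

1/4

Since f is real-valued, Im(c_{-4}) = -(1/(2*pi)) ∫_{-pi}^{pi} f(u) sin(-4*u) du = b_{4}/2.
Integrating by parts twice (tabular method), an antiderivative of (-2*u**2 - u + 2) sin(-4*u) is -u**2*cos(4*u)/2 + u*sin(4*u)/4 - u*cos(4*u)/4 + sin(4*u)/16 + 9*cos(4*u)/16; evaluating from -pi to pi: ∫_{-pi}^{pi} (-2*u**2 - u + 2) sin(-4*u) du = (-pi**2/2 - pi/4 + 9/16) - (-pi**2/2 + 9/16 + pi/4) = -pi/2.
Hence Im(c_{-4}) = (-1/(2*pi))·(-pi/2) = 1/4.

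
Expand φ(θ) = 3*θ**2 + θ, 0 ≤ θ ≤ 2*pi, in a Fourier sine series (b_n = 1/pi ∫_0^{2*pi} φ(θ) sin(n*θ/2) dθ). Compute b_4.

-6*pi - 1

b_4 = 1/pi ∫_0^{2*pi} (3*θ**2 + θ) sin(2*θ) dθ.
Integrating by parts twice (tabular method), an antiderivative of (3*θ**2 + θ) sin(2*θ) is -3*θ**2*cos(2*θ)/2 + 3*θ*sin(2*θ)/2 - θ*cos(2*θ)/2 + sin(2*θ)/4 + 3*cos(2*θ)/4; evaluating from 0 to 2*pi: ∫_{0}^{2*pi} (3*θ**2 + θ) sin(2*θ) dθ = (-6*pi**2 - pi + 3/4) - (3/4) = -pi*(1 + 6*pi).
Hence b_4 = (1/pi)·(-pi*(1 + 6*pi)) = -6*pi - 1.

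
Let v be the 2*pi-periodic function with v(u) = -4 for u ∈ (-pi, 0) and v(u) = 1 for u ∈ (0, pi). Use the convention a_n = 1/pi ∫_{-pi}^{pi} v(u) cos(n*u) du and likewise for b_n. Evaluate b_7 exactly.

b_7 = 1/pi ∫_{-pi}^{pi} v(u) sin(7*u) du.
Split the integral at the breakpoints.
Directly, an antiderivative of (-4) sin(7*u) is 4*cos(7*u)/7; evaluating from -pi to 0: ∫_{-pi}^{0} (-4) sin(7*u) du = (4/7) - (-4/7) = 8/7.
Directly, an antiderivative of (1) sin(7*u) is -cos(7*u)/7; evaluating from 0 to pi: ∫_{0}^{pi} (1) sin(7*u) du = (1/7) - (-1/7) = 2/7.
Summing the pieces and multiplying by (1/pi) gives b_7 = 10/(7*pi).

10/(7*pi)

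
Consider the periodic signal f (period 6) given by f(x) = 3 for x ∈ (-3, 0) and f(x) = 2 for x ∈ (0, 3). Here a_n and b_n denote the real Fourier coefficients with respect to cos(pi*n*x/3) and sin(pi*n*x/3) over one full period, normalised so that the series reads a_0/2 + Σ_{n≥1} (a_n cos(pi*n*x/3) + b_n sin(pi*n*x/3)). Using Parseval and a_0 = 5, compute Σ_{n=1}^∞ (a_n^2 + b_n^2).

Parseval: a_0^2/2 + Σ_{n≥1} (a_n^2+b_n^2) = 1/3 ∫_{-3}^{3} f(x)^2 dx = 13.
Subtract a_0^2/2 = 25/2: Σ (a_n^2+b_n^2) = 1/2.

1/2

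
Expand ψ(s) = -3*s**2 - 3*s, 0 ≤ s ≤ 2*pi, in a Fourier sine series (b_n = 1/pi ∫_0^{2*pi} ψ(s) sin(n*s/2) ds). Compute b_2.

b_2 = 1/pi ∫_0^{2*pi} (-3*s**2 - 3*s) sin(s) ds.
Integrating by parts twice (tabular method), an antiderivative of (-3*s**2 - 3*s) sin(s) is 3*s**2*cos(s) - 6*s*sin(s) + 3*s*cos(s) - 3*sin(s) - 6*cos(s); evaluating from 0 to 2*pi: ∫_{0}^{2*pi} (-3*s**2 - 3*s) sin(s) ds = (-6 + 6*pi + 12*pi**2) - (-6) = 6*pi*(1 + 2*pi).
Hence b_2 = (1/pi)·(6*pi*(1 + 2*pi)) = 6 + 12*pi.

6 + 12*pi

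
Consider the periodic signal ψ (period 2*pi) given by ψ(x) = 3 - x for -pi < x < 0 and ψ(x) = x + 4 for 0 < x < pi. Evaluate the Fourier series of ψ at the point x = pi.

At x = pi the one-sided limits are ψ(pi^-) = pi + 4 and ψ(pi^+) = 3 + pi.
By Dirichlet's theorem the series converges to their average, [(pi + 4) + (3 + pi)]/2 = pi + 7/2.

pi + 7/2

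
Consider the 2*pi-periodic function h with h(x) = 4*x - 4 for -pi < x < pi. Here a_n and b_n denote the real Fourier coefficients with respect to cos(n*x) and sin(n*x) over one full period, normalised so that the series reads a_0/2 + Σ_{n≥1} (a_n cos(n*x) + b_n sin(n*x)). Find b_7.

8/7

b_7 = 1/pi ∫_{-pi}^{pi} h(x) sin(7*x) dx.
Integrating by parts (boundary term plus one more integral), an antiderivative of (4*x - 4) sin(7*x) is -4*x*cos(7*x)/7 + 4*sin(7*x)/49 + 4*cos(7*x)/7; evaluating from -pi to pi: ∫_{-pi}^{pi} (4*x - 4) sin(7*x) dx = (-4/7 + 4*pi/7) - (-4*pi/7 - 4/7) = 8*pi/7.
Hence b_7 = (1/pi)·(8*pi/7) = 8/7.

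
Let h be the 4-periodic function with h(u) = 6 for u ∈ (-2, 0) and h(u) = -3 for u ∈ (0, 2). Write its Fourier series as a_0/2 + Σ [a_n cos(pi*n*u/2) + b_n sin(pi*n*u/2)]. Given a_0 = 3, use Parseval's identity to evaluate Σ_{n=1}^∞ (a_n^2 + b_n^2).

81/2

Parseval: a_0^2/2 + Σ_{n≥1} (a_n^2+b_n^2) = 1/2 ∫_{-2}^{2} h(u)^2 du = 45.
Subtract a_0^2/2 = 9/2: Σ (a_n^2+b_n^2) = 81/2.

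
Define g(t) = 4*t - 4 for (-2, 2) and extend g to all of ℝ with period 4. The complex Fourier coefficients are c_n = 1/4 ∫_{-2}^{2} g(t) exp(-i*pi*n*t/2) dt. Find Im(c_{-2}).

Since g is real-valued, Im(c_{-2}) = -1/4 ∫_{-2}^{2} g(t) sin(-pi*t) dt = b_{2}/2.
Integrating by parts (boundary term plus one more integral), an antiderivative of (4*t - 4) sin(-pi*t) is 4*t*cos(pi*t)/pi - 4*sin(pi*t)/pi**2 - 4*cos(pi*t)/pi; evaluating from -2 to 2: ∫_{-2}^{2} (4*t - 4) sin(-pi*t) dt = (4/pi) - (-12/pi) = 16/pi.
Hence Im(c_{-2}) = (-1/4)·(16/pi) = -4/pi.

-4/pi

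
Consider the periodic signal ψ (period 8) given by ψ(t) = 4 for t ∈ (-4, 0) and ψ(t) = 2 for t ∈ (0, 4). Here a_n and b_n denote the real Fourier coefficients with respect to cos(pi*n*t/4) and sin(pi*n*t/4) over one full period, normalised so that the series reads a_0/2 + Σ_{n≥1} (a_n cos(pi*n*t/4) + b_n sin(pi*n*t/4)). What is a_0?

a_0 = 1/4 ∫_{-4}^{4} ψ(t) dt = 1/4 · (24) = 6.

6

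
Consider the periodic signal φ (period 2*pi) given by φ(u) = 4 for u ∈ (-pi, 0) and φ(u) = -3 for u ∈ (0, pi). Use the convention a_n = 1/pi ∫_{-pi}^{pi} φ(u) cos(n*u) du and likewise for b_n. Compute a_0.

a_0 = 1/pi ∫_{-pi}^{pi} φ(u) du = 1/pi · (pi) = 1.

1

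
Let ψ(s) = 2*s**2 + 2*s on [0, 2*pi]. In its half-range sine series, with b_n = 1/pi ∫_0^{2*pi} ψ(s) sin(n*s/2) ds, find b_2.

b_2 = 1/pi ∫_0^{2*pi} (2*s**2 + 2*s) sin(s) ds.
Integrating by parts twice (tabular method), an antiderivative of (2*s**2 + 2*s) sin(s) is -2*s**2*cos(s) + 4*s*sin(s) - 2*s*cos(s) + 2*sin(s) + 4*cos(s); evaluating from 0 to 2*pi: ∫_{0}^{2*pi} (2*s**2 + 2*s) sin(s) ds = (-8*pi**2 - 4*pi + 4) - (4) = -4*pi*(1 + 2*pi).
Hence b_2 = (1/pi)·(-4*pi*(1 + 2*pi)) = -8*pi - 4.

-8*pi - 4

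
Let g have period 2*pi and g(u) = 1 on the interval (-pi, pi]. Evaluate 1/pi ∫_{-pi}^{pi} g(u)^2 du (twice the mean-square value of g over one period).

1/pi ∫_{-pi}^{pi} g(u)^2 du = 1/pi · (2*pi) = 2.

2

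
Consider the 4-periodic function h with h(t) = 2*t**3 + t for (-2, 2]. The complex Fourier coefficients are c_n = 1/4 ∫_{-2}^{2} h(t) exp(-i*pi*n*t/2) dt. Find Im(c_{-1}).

-96/pi**3 + 18/pi

Since h is real-valued, Im(c_{-1}) = -1/4 ∫_{-2}^{2} h(t) sin(-pi*t/2) dt = b_{1}/2.
h is odd and sin(-pi*t/2) is odd, so the integrand is even: ∫_{-2}^{2} h(t) sin(-pi*t/2) dt = 2∫_0^{2} h(t) sin(-pi*t/2) dt.
Integrating by parts three times (tabular method), an antiderivative of (2*t**3 + t) sin(-pi*t/2) is 4*t**3*cos(pi*t/2)/pi - 24*t**2*sin(pi*t/2)/pi**2 - 96*t*cos(pi*t/2)/pi**3 + 2*t*cos(pi*t/2)/pi - 4*sin(pi*t/2)/pi**2 + 192*sin(pi*t/2)/pi**4; evaluating from 0 to 2: ∫_{0}^{2} (2*t**3 + t) sin(-pi*t/2) dt = (-36/pi + 192/pi**3) - (0) = -36/pi + 192/pi**3.
So ∫_{-2}^{2} h(t) sin(-pi*t/2) dt = -72/pi + 384/pi**3.
Hence Im(c_{-1}) = (-1/4)·(-72/pi + 384/pi**3) = -96/pi**3 + 18/pi.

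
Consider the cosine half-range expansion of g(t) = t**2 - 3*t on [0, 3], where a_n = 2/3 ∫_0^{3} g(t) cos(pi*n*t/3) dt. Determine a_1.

0

a_1 = 2/3 ∫_0^{3} (t**2 - 3*t) cos(pi*t/3) dt.
Integrating by parts twice (tabular method), an antiderivative of (t**2 - 3*t) cos(pi*t/3) is 3*t**2*sin(pi*t/3)/pi - 9*t*sin(pi*t/3)/pi + 18*t*cos(pi*t/3)/pi**2 - 54*sin(pi*t/3)/pi**3 - 27*cos(pi*t/3)/pi**2; evaluating from 0 to 3: ∫_{0}^{3} (t**2 - 3*t) cos(pi*t/3) dt = (-27/pi**2) - (-27/pi**2) = 0.
Hence a_1 = (2/3)·(0) = 0.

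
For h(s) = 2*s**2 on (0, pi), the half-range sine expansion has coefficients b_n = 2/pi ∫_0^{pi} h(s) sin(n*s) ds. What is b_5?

4*(-4 + 25*pi**2)/(125*pi)

b_5 = 2/pi ∫_0^{pi} (2*s**2) sin(5*s) ds.
Integrating by parts twice (tabular method), an antiderivative of (2*s**2) sin(5*s) is -2*s**2*cos(5*s)/5 + 4*s*sin(5*s)/25 + 4*cos(5*s)/125; evaluating from 0 to pi: ∫_{0}^{pi} (2*s**2) sin(5*s) ds = (-4/125 + 2*pi**2/5) - (4/125) = -8/125 + 2*pi**2/5.
Hence b_5 = (2/pi)·(-8/125 + 2*pi**2/5) = 4*(-4 + 25*pi**2)/(125*pi).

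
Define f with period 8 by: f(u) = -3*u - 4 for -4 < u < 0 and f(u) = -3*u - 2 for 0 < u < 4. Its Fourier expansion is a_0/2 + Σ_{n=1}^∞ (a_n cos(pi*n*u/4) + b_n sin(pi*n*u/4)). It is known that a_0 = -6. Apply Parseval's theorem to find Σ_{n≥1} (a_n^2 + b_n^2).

Parseval: a_0^2/2 + Σ_{n≥1} (a_n^2+b_n^2) = 1/4 ∫_{-4}^{4} f(u)^2 du = 92.
Subtract a_0^2/2 = 18: Σ (a_n^2+b_n^2) = 74.

74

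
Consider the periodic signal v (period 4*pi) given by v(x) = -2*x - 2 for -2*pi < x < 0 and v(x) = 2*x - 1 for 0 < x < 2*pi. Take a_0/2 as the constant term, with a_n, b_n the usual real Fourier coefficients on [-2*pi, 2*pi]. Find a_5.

-16/(25*pi)

a_5 = (1/(2*pi)) ∫_{-2*pi}^{2*pi} v(x) cos(5*x/2) dx.
Split the integral at the breakpoints.
Integrating by parts (boundary term plus one more integral), an antiderivative of (-2*x - 2) cos(5*x/2) is -4*x*sin(5*x/2)/5 - 4*sin(5*x/2)/5 - 8*cos(5*x/2)/25; evaluating from -2*pi to 0: ∫_{-2*pi}^{0} (-2*x - 2) cos(5*x/2) dx = (-8/25) - (8/25) = -16/25.
Integrating by parts (boundary term plus one more integral), an antiderivative of (2*x - 1) cos(5*x/2) is 4*x*sin(5*x/2)/5 - 2*sin(5*x/2)/5 + 8*cos(5*x/2)/25; evaluating from 0 to 2*pi: ∫_{0}^{2*pi} (2*x - 1) cos(5*x/2) dx = (-8/25) - (8/25) = -16/25.
Summing the pieces and multiplying by (1/(2*pi)) gives a_5 = -16/(25*pi).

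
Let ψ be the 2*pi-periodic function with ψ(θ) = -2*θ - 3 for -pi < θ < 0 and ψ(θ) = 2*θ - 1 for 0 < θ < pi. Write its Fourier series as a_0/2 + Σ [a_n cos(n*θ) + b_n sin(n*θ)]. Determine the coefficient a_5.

-8/(25*pi)

a_5 = 1/pi ∫_{-pi}^{pi} ψ(θ) cos(5*θ) dθ.
Split the integral at the breakpoints.
Integrating by parts (boundary term plus one more integral), an antiderivative of (-2*θ - 3) cos(5*θ) is -2*θ*sin(5*θ)/5 - 3*sin(5*θ)/5 - 2*cos(5*θ)/25; evaluating from -pi to 0: ∫_{-pi}^{0} (-2*θ - 3) cos(5*θ) dθ = (-2/25) - (2/25) = -4/25.
Integrating by parts (boundary term plus one more integral), an antiderivative of (2*θ - 1) cos(5*θ) is 2*θ*sin(5*θ)/5 - sin(5*θ)/5 + 2*cos(5*θ)/25; evaluating from 0 to pi: ∫_{0}^{pi} (2*θ - 1) cos(5*θ) dθ = (-2/25) - (2/25) = -4/25.
Summing the pieces and multiplying by (1/pi) gives a_5 = -8/(25*pi).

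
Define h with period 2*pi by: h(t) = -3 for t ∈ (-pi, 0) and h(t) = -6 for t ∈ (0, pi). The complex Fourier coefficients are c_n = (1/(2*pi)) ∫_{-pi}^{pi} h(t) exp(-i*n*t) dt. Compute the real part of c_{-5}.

0

Since h is real-valued, Re(c_{-5}) = (1/(2*pi)) ∫_{-pi}^{pi} h(t) cos(-5*t) dt = a_{5}/2.
Split the integral at the breakpoints.
Directly, an antiderivative of (-3) cos(-5*t) is -3*sin(5*t)/5; evaluating from -pi to 0: ∫_{-pi}^{0} (-3) cos(-5*t) dt = (0) - (0) = 0.
Directly, an antiderivative of (-6) cos(-5*t) is -6*sin(5*t)/5; evaluating from 0 to pi: ∫_{0}^{pi} (-6) cos(-5*t) dt = (0) - (0) = 0.
So ∫_{-pi}^{pi} h(t) cos(-5*t) dt = 0.
Hence Re(c_{-5}) = (1/(2*pi))·(0) = 0.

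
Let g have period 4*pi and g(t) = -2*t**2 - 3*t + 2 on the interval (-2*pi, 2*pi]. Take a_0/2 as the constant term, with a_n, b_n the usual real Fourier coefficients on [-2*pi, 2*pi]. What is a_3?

a_3 = (1/(2*pi)) ∫_{-2*pi}^{2*pi} g(t) cos(3*t/2) dt.
Integrating by parts twice (tabular method), an antiderivative of (-2*t**2 - 3*t + 2) cos(3*t/2) is -4*t**2*sin(3*t/2)/3 - 2*t*sin(3*t/2) - 16*t*cos(3*t/2)/9 + 68*sin(3*t/2)/27 - 4*cos(3*t/2)/3; evaluating from -2*pi to 2*pi: ∫_{-2*pi}^{2*pi} (-2*t**2 - 3*t + 2) cos(3*t/2) dt = (4/3 + 32*pi/9) - (4/3 - 32*pi/9) = 64*pi/9.
Hence a_3 = (1/(2*pi))·(64*pi/9) = 32/9.

32/9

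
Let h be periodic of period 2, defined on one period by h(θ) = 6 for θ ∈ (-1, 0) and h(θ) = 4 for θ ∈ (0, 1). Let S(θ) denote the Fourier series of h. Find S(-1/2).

6

h is continuous at θ = -1/2 with value 6, so the series converges to 6 there.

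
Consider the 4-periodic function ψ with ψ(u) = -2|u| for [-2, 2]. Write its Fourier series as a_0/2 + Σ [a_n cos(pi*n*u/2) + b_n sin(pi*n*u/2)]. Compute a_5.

16/(25*pi**2)

a_5 = 1/2 ∫_{-2}^{2} ψ(u) cos(5*pi*u/2) du.
ψ is even and cos(5*pi*u/2) is even, so the integrand is even and a_5 = ∫_0^{2} ψ(u) cos(5*pi*u/2) du.
Integrating by parts (boundary term plus one more integral), an antiderivative of (-2*u) cos(5*pi*u/2) is -4*u*sin(5*pi*u/2)/(5*pi) - 8*cos(5*pi*u/2)/(25*pi**2); evaluating from 0 to 2: ∫_{0}^{2} (-2*u) cos(5*pi*u/2) du = (8/(25*pi**2)) - (-8/(25*pi**2)) = 16/(25*pi**2).
Hence a_5 = 16/(25*pi**2).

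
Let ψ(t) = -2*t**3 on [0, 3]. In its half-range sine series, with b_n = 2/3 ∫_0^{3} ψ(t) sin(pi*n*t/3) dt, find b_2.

-81/pi**3 + 54/pi

b_2 = 2/3 ∫_0^{3} (-2*t**3) sin(2*pi*t/3) dt.
Integrating by parts three times (tabular method), an antiderivative of (-2*t**3) sin(2*pi*t/3) is 3*t**3*cos(2*pi*t/3)/pi - 27*t**2*sin(2*pi*t/3)/(2*pi**2) - 81*t*cos(2*pi*t/3)/(2*pi**3) + 243*sin(2*pi*t/3)/(4*pi**4); evaluating from 0 to 3: ∫_{0}^{3} (-2*t**3) sin(2*pi*t/3) dt = (-243/(2*pi**3) + 81/pi) - (0) = -243/(2*pi**3) + 81/pi.
Hence b_2 = (2/3)·(-243/(2*pi**3) + 81/pi) = -81/pi**3 + 54/pi.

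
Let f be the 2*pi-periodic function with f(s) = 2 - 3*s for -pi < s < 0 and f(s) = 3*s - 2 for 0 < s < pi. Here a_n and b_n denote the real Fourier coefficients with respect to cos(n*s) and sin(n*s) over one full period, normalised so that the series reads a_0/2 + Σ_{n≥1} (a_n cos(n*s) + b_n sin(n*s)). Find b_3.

-8/(3*pi)

b_3 = 1/pi ∫_{-pi}^{pi} f(s) sin(3*s) ds.
Split the integral at the breakpoints.
Integrating by parts (boundary term plus one more integral), an antiderivative of (2 - 3*s) sin(3*s) is s*cos(3*s) - sin(3*s)/3 - 2*cos(3*s)/3; evaluating from -pi to 0: ∫_{-pi}^{0} (2 - 3*s) sin(3*s) ds = (-2/3) - (2/3 + pi) = -pi - 4/3.
Integrating by parts (boundary term plus one more integral), an antiderivative of (3*s - 2) sin(3*s) is -s*cos(3*s) + sin(3*s)/3 + 2*cos(3*s)/3; evaluating from 0 to pi: ∫_{0}^{pi} (3*s - 2) sin(3*s) ds = (-2/3 + pi) - (2/3) = -4/3 + pi.
Summing the pieces and multiplying by (1/pi) gives b_3 = -8/(3*pi).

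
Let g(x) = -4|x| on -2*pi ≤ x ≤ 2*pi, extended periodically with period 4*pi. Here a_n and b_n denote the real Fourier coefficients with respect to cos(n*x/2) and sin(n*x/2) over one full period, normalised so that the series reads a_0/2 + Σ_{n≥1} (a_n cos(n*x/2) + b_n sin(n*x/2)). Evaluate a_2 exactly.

a_2 = (1/(2*pi)) ∫_{-2*pi}^{2*pi} g(x) cos(x) dx.
g is even and cos(x) is even, so the integrand is even and a_2 = 1/pi ∫_0^{2*pi} g(x) cos(x) dx.
Integrating by parts (boundary term plus one more integral), an antiderivative of (-4*x) cos(x) is -4*x*sin(x) - 4*cos(x); evaluating from 0 to 2*pi: ∫_{0}^{2*pi} (-4*x) cos(x) dx = (-4) - (-4) = 0.
Hence a_2 = (1/pi)·(0) = 0.

0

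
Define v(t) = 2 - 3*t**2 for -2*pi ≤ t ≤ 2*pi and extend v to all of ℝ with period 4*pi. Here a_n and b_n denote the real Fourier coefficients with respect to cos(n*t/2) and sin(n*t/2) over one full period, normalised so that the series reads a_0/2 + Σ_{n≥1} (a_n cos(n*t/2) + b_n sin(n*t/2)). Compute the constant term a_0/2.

a_0 = (1/(2*pi)) ∫_{-2*pi}^{2*pi} v(t) dt = (1/(2*pi)) · (-16*pi**3 + 8*pi) = 4 - 8*pi**2.
So the constant term a_0/2 = 2 - 4*pi**2.

2 - 4*pi**2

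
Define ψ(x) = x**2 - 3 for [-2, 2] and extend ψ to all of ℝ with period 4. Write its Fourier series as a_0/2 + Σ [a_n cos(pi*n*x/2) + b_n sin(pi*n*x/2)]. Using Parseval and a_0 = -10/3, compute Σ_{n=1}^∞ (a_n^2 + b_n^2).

128/45

Parseval: a_0^2/2 + Σ_{n≥1} (a_n^2+b_n^2) = 1/2 ∫_{-2}^{2} ψ(x)^2 dx = 42/5.
Subtract a_0^2/2 = 50/9: Σ (a_n^2+b_n^2) = 128/45.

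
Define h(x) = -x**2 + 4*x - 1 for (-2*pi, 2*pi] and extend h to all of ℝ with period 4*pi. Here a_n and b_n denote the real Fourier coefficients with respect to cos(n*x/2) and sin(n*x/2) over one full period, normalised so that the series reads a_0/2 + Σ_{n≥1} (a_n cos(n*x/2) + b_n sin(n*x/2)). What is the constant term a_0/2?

-4*pi**2/3 - 1

a_0 = (1/(2*pi)) ∫_{-2*pi}^{2*pi} h(x) dx = (1/(2*pi)) · (-16*pi**3/3 - 4*pi) = -8*pi**2/3 - 2.
So the constant term a_0/2 = -4*pi**2/3 - 1.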